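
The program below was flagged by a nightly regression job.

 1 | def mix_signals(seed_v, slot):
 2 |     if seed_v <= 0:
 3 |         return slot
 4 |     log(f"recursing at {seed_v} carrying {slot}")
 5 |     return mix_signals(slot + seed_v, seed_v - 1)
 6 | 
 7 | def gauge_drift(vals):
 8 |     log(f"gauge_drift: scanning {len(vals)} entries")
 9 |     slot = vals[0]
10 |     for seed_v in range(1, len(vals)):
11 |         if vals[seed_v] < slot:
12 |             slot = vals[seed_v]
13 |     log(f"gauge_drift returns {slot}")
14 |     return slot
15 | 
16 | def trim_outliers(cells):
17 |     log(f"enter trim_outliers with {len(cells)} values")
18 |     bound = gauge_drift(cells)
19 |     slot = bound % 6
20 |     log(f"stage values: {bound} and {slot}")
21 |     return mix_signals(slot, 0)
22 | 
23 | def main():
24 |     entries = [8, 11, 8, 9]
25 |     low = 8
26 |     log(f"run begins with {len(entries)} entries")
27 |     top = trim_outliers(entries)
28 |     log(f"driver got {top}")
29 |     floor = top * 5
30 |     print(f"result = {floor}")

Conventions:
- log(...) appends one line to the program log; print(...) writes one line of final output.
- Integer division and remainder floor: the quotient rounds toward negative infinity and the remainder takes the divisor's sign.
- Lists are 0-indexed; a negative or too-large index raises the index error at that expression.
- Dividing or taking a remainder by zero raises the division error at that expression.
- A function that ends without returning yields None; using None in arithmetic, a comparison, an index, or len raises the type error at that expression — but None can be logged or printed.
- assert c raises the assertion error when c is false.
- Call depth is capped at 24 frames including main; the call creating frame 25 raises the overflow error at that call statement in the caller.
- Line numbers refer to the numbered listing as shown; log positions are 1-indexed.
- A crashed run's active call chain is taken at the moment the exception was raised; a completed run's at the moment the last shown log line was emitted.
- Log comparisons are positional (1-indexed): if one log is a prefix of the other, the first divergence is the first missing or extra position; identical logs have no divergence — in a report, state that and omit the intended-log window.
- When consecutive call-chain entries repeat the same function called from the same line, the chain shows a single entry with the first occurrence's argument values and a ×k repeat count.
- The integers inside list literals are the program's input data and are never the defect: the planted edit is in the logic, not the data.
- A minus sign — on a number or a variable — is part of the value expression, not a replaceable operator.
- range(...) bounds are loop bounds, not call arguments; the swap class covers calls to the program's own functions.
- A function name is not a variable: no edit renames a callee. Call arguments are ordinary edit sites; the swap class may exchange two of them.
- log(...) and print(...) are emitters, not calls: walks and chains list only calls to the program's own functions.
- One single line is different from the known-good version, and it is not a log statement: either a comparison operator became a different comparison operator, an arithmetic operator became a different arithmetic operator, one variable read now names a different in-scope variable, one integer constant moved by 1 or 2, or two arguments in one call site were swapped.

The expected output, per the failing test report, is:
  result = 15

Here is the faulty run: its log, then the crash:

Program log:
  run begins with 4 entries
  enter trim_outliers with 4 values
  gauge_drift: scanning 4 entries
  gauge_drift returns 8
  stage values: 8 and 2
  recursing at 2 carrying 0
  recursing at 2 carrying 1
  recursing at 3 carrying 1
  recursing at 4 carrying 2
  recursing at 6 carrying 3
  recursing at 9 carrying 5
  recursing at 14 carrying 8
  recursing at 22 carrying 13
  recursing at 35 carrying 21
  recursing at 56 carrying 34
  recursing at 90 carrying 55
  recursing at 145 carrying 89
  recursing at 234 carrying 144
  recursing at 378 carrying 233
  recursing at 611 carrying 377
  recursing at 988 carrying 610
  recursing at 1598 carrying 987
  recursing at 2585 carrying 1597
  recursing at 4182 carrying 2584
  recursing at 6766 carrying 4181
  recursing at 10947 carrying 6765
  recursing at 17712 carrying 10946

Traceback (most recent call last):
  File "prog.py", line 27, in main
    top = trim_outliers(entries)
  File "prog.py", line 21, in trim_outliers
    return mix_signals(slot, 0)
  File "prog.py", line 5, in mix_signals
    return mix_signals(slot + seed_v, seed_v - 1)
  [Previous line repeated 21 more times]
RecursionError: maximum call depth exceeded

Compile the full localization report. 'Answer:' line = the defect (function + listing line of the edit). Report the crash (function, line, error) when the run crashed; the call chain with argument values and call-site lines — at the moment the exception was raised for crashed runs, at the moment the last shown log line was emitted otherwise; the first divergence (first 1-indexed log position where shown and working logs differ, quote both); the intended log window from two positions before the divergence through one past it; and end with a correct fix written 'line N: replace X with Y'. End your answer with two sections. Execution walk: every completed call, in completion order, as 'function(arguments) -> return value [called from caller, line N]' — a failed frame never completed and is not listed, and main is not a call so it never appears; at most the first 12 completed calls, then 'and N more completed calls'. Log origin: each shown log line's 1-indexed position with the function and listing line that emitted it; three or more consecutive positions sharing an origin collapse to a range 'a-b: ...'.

Answer: the defect is in mix_signals at line 5.
Key observation: Log line 7 is where behavior first shows: 'recursing at 2 carrying 1' appears instead of 'recursing at 1 carrying 2'.
Crash: mix_signals, line 5, RecursionError.
Call chain: main -> trim_outliers([8, 11, 8, 9]) (called at line 27) -> mix_signals(2, 0) (called at line 21) -> mix_signals(2, 1) (called at line 5) ×21.
First divergence: position 7 — the shown line 'recursing at 2 carrying 1' should read 'recursing at 1 carrying 2'.
Intended log window:
  5: stage values: 8 and 2
  6: recursing at 2 carrying 0
  7: recursing at 1 carrying 2
  8: driver got 3
Execution walk:
  gauge_drift([8, 11, 8, 9]) -> 8  [called from trim_outliers, line 18]
Log origin:
  1: emitted by main (line 26)
  2: emitted by trim_outliers (line 17)
  3: emitted by gauge_drift (line 8)
  4: emitted by gauge_drift (line 13)
  5: emitted by trim_outliers (line 20)
  6-27: emitted by mix_signals (line 4)
A correct fix: line 5: replace `mix_signals(slot + seed_v, seed_v - 1)` with `mix_signals(seed_v - 1, slot + seed_v)`.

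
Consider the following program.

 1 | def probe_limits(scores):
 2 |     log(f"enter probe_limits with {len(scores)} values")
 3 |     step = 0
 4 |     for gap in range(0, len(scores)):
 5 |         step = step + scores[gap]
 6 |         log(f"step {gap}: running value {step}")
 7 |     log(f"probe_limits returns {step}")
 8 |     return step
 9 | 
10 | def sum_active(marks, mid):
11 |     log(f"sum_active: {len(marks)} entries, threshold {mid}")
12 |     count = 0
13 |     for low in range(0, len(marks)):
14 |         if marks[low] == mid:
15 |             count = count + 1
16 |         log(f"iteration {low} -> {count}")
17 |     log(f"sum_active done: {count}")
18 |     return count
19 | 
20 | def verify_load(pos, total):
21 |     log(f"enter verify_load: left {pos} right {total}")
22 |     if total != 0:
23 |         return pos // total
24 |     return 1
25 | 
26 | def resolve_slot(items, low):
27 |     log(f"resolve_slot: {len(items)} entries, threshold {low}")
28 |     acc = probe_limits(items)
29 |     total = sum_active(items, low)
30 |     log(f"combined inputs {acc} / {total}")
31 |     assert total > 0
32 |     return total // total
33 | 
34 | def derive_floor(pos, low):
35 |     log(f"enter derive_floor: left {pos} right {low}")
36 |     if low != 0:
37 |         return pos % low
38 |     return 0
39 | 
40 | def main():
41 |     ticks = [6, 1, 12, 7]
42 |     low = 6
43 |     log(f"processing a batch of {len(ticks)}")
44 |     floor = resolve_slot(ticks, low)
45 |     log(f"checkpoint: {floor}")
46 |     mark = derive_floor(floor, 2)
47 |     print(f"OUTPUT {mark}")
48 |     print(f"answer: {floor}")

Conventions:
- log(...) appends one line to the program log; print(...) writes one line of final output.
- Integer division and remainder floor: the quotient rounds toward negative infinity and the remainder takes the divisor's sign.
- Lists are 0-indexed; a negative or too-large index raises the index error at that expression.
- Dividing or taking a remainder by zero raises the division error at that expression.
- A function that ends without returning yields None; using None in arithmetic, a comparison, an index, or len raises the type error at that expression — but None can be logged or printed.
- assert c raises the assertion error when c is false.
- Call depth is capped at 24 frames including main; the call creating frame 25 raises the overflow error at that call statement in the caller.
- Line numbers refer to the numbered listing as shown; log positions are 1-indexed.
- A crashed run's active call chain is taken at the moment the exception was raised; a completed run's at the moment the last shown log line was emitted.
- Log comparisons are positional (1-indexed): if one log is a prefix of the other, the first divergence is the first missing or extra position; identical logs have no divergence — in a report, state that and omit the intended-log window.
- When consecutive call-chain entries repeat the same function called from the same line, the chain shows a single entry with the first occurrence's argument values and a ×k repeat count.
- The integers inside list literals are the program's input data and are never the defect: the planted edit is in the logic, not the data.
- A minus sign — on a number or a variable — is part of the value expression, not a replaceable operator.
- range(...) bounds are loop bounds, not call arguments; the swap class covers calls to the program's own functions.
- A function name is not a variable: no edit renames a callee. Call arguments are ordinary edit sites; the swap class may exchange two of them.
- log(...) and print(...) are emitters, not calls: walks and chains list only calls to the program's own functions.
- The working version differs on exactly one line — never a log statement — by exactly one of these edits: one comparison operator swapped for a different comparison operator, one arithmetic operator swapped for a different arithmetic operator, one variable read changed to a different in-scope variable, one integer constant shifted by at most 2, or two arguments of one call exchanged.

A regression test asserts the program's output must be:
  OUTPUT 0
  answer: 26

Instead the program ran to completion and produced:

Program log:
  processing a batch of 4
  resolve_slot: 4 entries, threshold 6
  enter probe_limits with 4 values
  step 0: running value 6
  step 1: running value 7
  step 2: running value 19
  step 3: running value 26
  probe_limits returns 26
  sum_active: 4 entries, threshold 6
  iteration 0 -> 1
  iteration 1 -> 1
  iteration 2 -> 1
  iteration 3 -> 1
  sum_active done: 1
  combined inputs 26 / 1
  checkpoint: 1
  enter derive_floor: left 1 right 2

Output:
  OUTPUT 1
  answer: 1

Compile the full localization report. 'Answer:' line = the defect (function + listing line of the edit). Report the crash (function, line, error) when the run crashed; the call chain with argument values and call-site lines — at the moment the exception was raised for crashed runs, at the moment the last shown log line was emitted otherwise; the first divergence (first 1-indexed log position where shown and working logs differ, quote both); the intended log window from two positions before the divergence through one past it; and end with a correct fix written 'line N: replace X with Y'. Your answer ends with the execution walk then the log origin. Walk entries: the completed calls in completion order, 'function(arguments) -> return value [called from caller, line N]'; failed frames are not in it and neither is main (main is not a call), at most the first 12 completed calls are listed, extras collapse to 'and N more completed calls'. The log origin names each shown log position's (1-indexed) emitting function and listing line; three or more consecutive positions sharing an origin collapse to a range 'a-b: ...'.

Answer: the defect is in resolve_slot at line 32.
Core observation: Position 16 is the first bad log line: 'checkpoint: 1' should read 'checkpoint: 26'.
Call chain: main -> derive_floor(1, 2) (called at line 46).
First divergence: position 16 — the shown line 'checkpoint: 1' should read 'checkpoint: 26'.
Intended log window:
  14: sum_active done: 1
  15: combined inputs 26 / 1
  16: checkpoint: 26
  17: enter derive_floor: left 26 right 2
Execution walk:
  probe_limits([6, 1, 12, 7]) -> 26  [called from resolve_slot, line 28]
  sum_active([6, 1, 12, 7], 6) -> 1  [called from resolve_slot, line 29]
  resolve_slot([6, 1, 12, 7], 6) -> 1  [called from main, line 44]
  derive_floor(1, 2) -> 1  [called from main, line 46]
Log line origins:
  1: logged in main at line 43
  2: logged in resolve_slot at line 27
  3: logged in probe_limits at line 2
  4-7: logged in probe_limits at line 6
  8: logged in probe_limits at line 7
  9: logged in sum_active at line 11
  10-13: logged in sum_active at line 16
  14: logged in sum_active at line 17
  15: logged in resolve_slot at line 30
  16: logged in main at line 45
  17: logged in derive_floor at line 35
A correct fix: line 32: replace `total // total` with `acc // total`.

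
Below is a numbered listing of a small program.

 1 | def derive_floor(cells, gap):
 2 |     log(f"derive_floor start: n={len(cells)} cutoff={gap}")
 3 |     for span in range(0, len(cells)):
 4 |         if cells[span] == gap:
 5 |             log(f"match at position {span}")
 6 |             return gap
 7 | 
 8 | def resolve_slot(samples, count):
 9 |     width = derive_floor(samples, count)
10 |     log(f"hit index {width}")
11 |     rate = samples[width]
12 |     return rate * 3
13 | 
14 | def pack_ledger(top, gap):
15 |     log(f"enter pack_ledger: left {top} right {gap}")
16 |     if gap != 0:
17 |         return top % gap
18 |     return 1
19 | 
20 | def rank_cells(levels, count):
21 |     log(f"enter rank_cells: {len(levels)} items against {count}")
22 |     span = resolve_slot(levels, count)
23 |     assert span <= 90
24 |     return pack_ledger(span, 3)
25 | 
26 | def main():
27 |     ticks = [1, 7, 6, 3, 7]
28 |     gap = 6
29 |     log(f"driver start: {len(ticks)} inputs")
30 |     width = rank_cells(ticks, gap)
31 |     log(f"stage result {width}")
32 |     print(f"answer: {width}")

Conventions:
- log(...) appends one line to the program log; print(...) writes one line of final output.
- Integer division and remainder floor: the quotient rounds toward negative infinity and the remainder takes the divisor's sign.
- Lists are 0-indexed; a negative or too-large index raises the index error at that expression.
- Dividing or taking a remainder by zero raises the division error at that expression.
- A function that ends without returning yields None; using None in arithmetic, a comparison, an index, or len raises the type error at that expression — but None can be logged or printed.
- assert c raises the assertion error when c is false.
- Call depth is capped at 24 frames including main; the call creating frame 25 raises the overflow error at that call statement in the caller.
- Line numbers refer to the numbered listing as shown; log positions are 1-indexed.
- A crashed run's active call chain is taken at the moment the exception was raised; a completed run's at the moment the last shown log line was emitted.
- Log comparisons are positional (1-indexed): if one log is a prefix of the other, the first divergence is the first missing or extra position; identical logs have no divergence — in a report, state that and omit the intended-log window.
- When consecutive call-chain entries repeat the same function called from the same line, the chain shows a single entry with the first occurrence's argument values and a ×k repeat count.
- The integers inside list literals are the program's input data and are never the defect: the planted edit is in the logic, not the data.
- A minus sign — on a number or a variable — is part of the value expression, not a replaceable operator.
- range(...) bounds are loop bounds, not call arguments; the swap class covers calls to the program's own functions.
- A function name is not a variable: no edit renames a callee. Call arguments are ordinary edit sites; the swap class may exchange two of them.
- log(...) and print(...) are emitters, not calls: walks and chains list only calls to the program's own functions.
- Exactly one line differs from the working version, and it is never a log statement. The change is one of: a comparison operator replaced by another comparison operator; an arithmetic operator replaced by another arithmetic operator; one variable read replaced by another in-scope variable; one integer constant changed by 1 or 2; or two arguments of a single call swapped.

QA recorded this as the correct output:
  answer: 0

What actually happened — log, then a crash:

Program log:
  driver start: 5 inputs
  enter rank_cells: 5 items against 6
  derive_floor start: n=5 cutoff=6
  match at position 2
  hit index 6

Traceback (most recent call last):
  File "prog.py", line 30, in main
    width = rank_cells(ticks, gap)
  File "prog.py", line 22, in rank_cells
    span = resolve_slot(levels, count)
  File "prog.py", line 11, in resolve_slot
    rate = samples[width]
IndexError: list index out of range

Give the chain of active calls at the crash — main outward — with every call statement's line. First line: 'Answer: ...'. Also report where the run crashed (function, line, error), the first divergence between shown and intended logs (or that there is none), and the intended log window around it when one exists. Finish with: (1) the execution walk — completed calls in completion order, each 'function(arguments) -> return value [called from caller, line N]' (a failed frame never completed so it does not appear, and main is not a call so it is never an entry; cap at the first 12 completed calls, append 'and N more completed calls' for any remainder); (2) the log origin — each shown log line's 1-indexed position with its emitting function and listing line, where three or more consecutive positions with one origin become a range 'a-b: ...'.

Answer: main -> rank_cells (called at line 30) -> resolve_slot (called at line 22).
Key fact: At log position 5 the runs split — shown 'hit index 6', but the working version logs 'hit index 2'.
Crash: resolve_slot, line 11, IndexError.
First divergence: position 5; shown 'hit index 6' vs intended 'hit index 2'.
Intended log window:
  3: derive_floor start: n=5 cutoff=6
  4: match at position 2
  5: hit index 2
  6: enter pack_ledger: left 18 right 3
Execution walk:
  derive_floor([1, 7, 6, 3, 7], 6) -> 6  [called from resolve_slot, line 9]
Origin of each log line:
  1: logged in main at line 29
  2: logged in rank_cells at line 21
  3: logged in derive_floor at line 2
  4: logged in derive_floor at line 5
  5: logged in resolve_slot at line 10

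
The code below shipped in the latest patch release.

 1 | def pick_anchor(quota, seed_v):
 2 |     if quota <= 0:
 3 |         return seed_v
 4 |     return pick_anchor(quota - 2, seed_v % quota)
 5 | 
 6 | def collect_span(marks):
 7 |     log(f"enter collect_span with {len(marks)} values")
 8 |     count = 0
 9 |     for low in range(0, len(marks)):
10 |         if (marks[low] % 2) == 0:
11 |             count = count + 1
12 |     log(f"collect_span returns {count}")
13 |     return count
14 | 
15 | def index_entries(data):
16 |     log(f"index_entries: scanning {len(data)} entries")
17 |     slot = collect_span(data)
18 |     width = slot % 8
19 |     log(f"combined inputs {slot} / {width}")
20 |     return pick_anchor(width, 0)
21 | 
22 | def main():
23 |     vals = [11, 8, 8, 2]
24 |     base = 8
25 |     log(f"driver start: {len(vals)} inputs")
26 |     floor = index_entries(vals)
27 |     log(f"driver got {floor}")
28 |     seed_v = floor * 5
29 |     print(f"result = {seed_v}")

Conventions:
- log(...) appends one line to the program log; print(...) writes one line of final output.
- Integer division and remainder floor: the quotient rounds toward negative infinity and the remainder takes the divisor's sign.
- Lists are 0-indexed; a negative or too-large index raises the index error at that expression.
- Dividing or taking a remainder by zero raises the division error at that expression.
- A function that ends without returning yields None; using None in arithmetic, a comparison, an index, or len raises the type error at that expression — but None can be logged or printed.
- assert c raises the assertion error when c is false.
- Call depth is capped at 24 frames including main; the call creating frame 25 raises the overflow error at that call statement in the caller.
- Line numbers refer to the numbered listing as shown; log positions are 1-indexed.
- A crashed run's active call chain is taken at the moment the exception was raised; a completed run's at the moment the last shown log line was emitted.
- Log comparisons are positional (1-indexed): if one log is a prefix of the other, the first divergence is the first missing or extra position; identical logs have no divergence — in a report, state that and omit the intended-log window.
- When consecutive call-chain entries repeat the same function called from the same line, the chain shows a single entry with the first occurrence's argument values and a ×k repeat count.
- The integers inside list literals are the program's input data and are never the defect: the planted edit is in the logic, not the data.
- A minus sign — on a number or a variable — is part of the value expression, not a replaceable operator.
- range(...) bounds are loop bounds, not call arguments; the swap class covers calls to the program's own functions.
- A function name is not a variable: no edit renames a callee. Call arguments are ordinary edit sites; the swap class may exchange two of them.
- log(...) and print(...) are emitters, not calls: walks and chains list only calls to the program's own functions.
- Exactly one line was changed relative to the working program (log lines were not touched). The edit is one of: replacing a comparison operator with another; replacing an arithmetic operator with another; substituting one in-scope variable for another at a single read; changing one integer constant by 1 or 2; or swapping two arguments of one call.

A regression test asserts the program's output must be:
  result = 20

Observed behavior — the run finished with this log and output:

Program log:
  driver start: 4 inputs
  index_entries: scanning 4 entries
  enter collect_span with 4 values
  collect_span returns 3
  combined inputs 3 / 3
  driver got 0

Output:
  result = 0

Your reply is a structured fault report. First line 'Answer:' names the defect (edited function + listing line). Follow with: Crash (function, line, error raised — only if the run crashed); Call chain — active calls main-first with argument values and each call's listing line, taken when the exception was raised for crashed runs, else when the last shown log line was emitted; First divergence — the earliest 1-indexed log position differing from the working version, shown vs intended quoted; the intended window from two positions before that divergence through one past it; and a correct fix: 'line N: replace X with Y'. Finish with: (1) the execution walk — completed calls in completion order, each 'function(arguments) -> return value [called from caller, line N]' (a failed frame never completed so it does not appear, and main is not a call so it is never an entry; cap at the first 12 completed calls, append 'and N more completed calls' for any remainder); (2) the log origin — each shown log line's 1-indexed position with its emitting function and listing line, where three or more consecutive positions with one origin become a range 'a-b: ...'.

Answer: the defect is in pick_anchor at line 4.
The tell: The earliest visible damage is log position 6 — 'driver got 0' rather than the intended 'driver got 4'.
Call chain: main.
First divergence: position 6 — the shown line 'driver got 0' should read 'driver got 4'.
Intended log window:
  4: collect_span returns 3
  5: combined inputs 3 / 3
  6: driver got 4
Execution walk:
  collect_span([11, 8, 8, 2]) -> 3  [called from index_entries, line 17]
  pick_anchor(-1, 0) -> 0  [called from pick_anchor, line 4]
  pick_anchor(1, 0) -> 0  [called from pick_anchor, line 4]
  pick_anchor(3, 0) -> 0  [called from index_entries, line 20]
  index_entries([11, 8, 8, 2]) -> 0  [called from main, line 26]
Log origins:
  1: emitted by main (line 25)
  2: emitted by index_entries (line 16)
  3: emitted by collect_span (line 7)
  4: emitted by collect_span (line 12)
  5: emitted by index_entries (line 19)
  6: emitted by main (line 27)
A correct fix: line 4: replace `%` with `+`.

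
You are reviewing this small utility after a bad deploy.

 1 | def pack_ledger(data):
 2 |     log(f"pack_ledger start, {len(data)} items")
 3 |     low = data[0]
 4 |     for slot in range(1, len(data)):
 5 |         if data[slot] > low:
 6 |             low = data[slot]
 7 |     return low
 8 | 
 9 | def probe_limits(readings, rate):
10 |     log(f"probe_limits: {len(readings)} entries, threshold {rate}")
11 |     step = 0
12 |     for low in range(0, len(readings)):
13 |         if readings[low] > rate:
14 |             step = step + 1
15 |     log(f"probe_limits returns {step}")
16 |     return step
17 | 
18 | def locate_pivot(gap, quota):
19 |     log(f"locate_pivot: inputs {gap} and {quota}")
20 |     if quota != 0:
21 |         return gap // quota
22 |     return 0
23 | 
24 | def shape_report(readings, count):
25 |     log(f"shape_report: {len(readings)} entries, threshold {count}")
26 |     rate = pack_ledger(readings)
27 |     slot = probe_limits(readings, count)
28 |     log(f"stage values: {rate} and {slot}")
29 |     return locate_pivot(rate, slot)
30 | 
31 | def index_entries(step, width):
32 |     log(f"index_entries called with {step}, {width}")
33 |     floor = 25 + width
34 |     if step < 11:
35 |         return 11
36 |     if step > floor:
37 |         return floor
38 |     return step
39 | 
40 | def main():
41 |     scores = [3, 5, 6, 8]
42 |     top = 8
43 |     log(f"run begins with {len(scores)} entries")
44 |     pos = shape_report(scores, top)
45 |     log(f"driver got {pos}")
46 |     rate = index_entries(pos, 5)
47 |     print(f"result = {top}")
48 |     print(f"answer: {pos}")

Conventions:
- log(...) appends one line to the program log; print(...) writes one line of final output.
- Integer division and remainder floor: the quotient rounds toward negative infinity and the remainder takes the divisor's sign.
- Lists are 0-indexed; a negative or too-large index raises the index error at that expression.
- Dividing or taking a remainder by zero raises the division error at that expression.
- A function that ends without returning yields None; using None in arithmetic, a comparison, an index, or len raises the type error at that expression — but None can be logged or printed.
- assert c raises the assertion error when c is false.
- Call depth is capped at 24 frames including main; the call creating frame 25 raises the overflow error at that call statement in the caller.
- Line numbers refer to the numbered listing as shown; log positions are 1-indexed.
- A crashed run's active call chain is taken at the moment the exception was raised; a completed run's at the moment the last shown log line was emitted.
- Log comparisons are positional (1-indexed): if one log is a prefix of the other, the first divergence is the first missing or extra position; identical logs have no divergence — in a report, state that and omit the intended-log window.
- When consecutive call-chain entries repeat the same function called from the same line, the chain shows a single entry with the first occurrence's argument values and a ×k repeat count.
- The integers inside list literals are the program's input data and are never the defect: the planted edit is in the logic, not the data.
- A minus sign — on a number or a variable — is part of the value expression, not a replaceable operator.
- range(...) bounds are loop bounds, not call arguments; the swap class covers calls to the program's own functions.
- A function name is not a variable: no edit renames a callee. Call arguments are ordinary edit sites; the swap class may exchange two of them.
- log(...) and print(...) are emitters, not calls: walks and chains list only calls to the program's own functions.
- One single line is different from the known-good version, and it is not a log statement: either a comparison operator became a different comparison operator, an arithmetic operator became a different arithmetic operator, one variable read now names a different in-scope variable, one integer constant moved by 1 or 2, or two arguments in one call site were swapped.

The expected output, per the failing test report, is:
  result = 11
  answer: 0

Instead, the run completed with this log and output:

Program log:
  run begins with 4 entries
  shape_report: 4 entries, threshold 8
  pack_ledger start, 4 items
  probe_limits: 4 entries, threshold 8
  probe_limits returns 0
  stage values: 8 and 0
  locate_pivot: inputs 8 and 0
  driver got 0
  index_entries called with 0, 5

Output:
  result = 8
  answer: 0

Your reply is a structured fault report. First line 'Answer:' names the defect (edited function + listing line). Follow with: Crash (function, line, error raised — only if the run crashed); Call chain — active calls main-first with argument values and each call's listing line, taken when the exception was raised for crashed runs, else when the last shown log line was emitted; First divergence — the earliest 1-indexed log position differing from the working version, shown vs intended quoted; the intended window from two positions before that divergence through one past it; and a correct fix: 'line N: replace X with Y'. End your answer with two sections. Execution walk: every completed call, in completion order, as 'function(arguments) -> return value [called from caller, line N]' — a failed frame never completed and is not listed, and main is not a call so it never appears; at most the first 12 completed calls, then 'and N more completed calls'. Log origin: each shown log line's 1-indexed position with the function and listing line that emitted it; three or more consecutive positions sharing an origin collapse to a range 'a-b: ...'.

Answer: the defect is in main at line 47.
Key fact: No log line changed; the fault shows up purely in the output.
Call chain: main -> index_entries(0, 5) (called at line 46).
First divergence: none — the logs agree in full.
Execution walk:
  pack_ledger([3, 5, 6, 8]) -> 8  [called from shape_report, line 26]
  probe_limits([3, 5, 6, 8], 8) -> 0  [called from shape_report, line 27]
  locate_pivot(8, 0) -> 0  [called from shape_report, line 29]
  shape_report([3, 5, 6, 8], 8) -> 0  [called from main, line 44]
  index_entries(0, 5) -> 11  [called from main, line 46]
Origin of each log line:
  1: emitted by main (line 43)
  2: emitted by shape_report (line 25)
  3: emitted by pack_ledger (line 2)
  4: emitted by probe_limits (line 10)
  5: emitted by probe_limits (line 15)
  6: emitted by shape_report (line 28)
  7: emitted by locate_pivot (line 19)
  8: emitted by main (line 45)
  9: emitted by index_entries (line 32)
A correct fix: line 47: replace `top` with `rate`.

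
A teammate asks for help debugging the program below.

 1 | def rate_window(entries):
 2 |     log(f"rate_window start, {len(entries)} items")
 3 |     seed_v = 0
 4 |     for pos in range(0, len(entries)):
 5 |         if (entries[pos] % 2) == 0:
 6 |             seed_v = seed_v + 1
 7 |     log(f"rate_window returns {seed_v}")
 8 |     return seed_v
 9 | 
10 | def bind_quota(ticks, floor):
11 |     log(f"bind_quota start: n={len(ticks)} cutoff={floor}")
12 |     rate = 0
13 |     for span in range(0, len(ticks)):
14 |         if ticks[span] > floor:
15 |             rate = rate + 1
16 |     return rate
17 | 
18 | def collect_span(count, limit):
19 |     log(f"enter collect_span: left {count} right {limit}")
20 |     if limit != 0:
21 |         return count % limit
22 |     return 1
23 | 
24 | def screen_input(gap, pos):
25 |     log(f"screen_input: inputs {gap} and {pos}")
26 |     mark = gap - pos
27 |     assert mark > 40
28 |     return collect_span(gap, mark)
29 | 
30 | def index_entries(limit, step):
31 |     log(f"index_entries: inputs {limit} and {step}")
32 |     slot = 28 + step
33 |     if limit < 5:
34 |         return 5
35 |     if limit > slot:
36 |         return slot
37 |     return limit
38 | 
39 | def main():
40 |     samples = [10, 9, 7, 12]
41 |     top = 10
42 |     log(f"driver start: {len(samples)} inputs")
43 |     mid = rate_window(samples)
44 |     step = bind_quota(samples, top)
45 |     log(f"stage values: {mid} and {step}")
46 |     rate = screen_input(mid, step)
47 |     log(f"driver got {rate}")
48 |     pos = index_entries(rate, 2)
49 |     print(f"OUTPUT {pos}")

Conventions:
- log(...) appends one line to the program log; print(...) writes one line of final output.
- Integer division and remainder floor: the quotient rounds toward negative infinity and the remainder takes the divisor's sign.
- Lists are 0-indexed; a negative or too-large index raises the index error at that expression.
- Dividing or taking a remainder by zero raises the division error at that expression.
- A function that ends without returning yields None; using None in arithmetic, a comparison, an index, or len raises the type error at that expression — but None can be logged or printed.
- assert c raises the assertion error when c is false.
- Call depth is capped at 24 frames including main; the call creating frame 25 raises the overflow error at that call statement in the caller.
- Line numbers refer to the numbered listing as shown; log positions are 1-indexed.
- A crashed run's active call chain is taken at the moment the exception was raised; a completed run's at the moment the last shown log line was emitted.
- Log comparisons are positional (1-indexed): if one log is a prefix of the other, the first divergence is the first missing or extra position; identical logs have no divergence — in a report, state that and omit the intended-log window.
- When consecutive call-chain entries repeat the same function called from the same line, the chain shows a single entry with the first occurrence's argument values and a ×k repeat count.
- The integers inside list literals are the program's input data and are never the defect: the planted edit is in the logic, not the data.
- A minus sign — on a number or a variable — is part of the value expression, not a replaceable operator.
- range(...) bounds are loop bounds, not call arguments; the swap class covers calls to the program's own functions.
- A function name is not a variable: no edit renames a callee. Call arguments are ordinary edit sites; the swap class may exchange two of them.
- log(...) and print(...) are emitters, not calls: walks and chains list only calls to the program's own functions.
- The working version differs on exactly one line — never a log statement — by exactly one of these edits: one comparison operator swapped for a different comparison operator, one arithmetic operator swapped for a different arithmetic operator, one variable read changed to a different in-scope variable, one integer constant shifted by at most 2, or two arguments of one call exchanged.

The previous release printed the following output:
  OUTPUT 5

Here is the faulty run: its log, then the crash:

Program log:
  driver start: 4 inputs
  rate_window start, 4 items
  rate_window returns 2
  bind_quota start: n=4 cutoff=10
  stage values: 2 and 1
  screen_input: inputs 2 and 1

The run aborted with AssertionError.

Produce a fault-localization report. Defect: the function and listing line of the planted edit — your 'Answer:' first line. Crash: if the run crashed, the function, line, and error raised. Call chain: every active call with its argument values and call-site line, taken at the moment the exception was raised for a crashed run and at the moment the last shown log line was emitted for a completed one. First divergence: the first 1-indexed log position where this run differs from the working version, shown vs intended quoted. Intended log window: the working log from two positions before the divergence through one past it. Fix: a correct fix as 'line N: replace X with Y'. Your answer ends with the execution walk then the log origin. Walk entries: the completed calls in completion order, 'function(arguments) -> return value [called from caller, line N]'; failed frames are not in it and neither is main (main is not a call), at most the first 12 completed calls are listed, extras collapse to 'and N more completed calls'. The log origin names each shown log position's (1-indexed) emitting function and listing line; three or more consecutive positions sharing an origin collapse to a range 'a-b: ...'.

Answer: the defect is in screen_input at line 27.
The tell: The log ends early — 6 lines, where the working version next logs 'enter collect_span: left 2 right 1'.
Crash: screen_input, line 27, AssertionError.
Call chain: main -> screen_input(2, 1) (called at line 46).
First divergence: position 7 (shown log ended at 6 lines; the working version continues: 'enter collect_span: left 2 right 1').
Intended log window:
  5: stage values: 2 and 1
  6: screen_input: inputs 2 and 1
  7: enter collect_span: left 2 right 1
  8: driver got 0
Execution walk:
  rate_window([10, 9, 7, 12]) -> 2  [called from main, line 43]
  bind_quota([10, 9, 7, 12], 10) -> 1  [called from main, line 44]
Log origin:
  1: from main, line 42
  2: from rate_window, line 2
  3: from rate_window, line 7
  4: from bind_quota, line 11
  5: from main, line 45
  6: from screen_input, line 25
A correct fix: line 27: replace `>` with `<=`.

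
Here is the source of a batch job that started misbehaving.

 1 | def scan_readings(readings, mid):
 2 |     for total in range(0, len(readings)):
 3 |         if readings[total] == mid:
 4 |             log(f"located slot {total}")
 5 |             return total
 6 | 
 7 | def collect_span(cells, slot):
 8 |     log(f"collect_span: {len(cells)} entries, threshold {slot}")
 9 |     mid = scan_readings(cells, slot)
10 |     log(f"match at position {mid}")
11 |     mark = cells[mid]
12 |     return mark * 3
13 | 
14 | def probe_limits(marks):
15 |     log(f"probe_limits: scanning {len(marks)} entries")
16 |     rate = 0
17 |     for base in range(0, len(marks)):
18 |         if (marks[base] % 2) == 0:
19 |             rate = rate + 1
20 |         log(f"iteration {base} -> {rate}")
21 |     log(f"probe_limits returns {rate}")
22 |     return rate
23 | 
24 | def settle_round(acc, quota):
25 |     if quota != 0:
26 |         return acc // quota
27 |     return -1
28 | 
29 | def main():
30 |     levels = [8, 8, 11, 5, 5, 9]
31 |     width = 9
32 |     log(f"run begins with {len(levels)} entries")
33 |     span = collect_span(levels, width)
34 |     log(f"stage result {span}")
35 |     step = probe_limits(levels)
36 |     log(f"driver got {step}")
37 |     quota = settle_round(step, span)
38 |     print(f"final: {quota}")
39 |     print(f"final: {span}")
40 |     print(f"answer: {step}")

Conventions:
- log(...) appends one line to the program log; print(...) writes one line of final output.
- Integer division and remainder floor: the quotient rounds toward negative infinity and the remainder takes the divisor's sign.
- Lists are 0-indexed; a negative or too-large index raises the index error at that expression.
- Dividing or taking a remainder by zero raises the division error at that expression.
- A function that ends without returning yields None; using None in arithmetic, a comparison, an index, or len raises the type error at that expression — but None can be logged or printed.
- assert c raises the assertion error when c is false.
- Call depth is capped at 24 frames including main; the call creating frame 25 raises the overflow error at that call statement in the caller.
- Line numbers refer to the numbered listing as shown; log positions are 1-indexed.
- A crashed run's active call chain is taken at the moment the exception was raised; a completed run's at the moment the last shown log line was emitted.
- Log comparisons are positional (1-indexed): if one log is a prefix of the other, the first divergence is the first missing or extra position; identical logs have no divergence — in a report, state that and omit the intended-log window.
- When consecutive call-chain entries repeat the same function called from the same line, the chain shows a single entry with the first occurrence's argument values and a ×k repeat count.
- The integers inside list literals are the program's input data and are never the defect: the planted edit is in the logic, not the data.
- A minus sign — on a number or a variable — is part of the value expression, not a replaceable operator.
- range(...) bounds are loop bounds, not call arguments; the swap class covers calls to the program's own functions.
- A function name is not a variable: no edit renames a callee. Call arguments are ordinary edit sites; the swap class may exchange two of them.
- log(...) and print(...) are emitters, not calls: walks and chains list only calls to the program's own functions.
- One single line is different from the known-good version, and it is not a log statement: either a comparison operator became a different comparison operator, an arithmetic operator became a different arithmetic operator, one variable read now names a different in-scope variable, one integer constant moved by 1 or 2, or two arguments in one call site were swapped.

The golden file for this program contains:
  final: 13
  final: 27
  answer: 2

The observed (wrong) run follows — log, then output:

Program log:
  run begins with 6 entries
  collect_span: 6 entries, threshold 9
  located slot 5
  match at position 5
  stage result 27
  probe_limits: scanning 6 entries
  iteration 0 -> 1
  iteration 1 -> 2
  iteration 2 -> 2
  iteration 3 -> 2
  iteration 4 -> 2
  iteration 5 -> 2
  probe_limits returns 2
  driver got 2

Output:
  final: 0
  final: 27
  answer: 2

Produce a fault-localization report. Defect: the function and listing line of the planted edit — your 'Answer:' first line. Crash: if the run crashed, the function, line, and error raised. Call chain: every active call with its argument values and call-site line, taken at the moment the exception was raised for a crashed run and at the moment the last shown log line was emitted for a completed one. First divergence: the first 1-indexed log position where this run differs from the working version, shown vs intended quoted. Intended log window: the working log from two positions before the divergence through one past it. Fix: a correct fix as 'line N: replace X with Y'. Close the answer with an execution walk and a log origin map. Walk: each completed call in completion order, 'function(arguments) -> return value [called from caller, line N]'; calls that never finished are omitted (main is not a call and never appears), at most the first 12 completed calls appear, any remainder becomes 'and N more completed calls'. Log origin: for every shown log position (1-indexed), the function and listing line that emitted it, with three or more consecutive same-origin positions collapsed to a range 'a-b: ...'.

Answer: the defect is in main at line 37.
The tell: Log streams are identical — the defect surfaces only in the printed output.
Call chain: main.
First divergence: none (the log streams are identical).
Execution walk:
  scan_readings([8, 8, 11, 5, 5, 9], 9) -> 5  [called from collect_span, line 9]
  collect_span([8, 8, 11, 5, 5, 9], 9) -> 27  [called from main, line 33]
  probe_limits([8, 8, 11, 5, 5, 9]) -> 2  [called from main, line 35]
  settle_round(2, 27) -> 0  [called from main, line 37]
Origin of each log line:
  1: from main, line 32
  2: from collect_span, line 8
  3: from scan_readings, line 4
  4: from collect_span, line 10
  5: from main, line 34
  6: from probe_limits, line 15
  7-12: from probe_limits, line 20
  13: from probe_limits, line 21
  14: from main, line 36
A correct fix: line 37: replace `settle_round(step, span)` with `settle_round(span, step)`.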